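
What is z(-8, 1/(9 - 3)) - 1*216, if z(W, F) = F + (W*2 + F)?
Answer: -695/3 ≈ -231.67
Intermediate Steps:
z(W, F) = 2*F + 2*W (z(W, F) = F + (2*W + F) = F + (F + 2*W) = 2*F + 2*W)
z(-8, 1/(9 - 3)) - 1*216 = (2/(9 - 3) + 2*(-8)) - 1*216 = (2/6 - 16) - 216 = (2*(1/6) - 16) - 216 = (1/3 - 16) - 216 = -47/3 - 216 = -695/3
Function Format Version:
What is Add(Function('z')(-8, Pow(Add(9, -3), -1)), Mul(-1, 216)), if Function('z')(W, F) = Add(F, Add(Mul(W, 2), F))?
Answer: Rational(-695, 3) ≈ -231.67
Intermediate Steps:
Function('z')(W, F) = Add(Mul(2, F), Mul(2, W)) (Function('z')(W, F) = Add(F, Add(Mul(2, W), F)) = Add(F, Add(F, Mul(2, W))) = Add(Mul(2, F), Mul(2, W)))
Add(Function('z')(-8, Pow(Add(9, -3), -1)), Mul(-1, 216)) = Add(Add(Mul(2, Pow(Add(9, -3), -1)), Mul(2, -8)), Mul(-1, 216)) = Add(Add(Mul(2, Pow(6, -1)), -16), -216) = Add(Add(Mul(2, Rational(1, 6)), -16), -216) = Add(Add(Rational(1, 3), -16), -216) = Add(Rational(-47, 3), -216) = Rational(-695, 3)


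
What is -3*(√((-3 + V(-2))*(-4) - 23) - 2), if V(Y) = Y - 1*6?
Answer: 6 - 3*√21 ≈ -7.7477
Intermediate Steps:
V(Y) = -6 + Y (V(Y) = Y - 6 = -6 + Y)
-3*(√((-3 + V(-2))*(-4) - 23) - 2) = -3*(√((-3 + (-6 - 2))*(-4) - 23) - 2) = -3*(√((-3 - 8)*(-4) - 23) - 2) = -3*(√(-11*(-4) - 23) - 2) = -3*(√(44 - 23) - 2) = -3*(√21 - 2) = -3*(-2 + √21) = 6 - 3*√21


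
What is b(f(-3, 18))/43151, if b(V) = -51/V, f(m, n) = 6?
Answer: -17/86302 ≈ -0.00019698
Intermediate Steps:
b(f(-3, 18))/43151 = -51/6/43151 = -51*⅙*(1/43151) = -17/2*1/43151 = -17/86302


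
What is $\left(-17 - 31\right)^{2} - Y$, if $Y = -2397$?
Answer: $4701$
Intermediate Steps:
$\left(-17 - 31\right)^{2} - Y = \left(-17 - 31\right)^{2} - -2397 = \left(-48\right)^{2} + 2397 = 2304 + 2397 = 4701$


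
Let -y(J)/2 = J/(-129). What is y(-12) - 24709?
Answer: -1062495/43 ≈ -24709.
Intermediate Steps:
y(J) = 2*J/129 (y(J) = -2*J/(-129) = -2*J*(-1)/129 = -(-2)*J/129 = 2*J/129)
y(-12) - 24709 = (2/129)*(-12) - 24709 = -8/43 - 24709 = -1062495/43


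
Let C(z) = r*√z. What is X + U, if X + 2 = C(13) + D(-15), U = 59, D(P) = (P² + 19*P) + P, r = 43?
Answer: -18 + 43*√13 ≈ 137.04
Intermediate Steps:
D(P) = P² + 20*P
C(z) = 43*√z
X = -77 + 43*√13 (X = -2 + (43*√13 - 15*(20 - 15)) = -2 + (43*√13 - 15*5) = -2 + (43*√13 - 75) = -2 + (-75 + 43*√13) = -77 + 43*√13 ≈ 78.039)
X + U = (-77 + 43*√13) + 59 = -18 + 43*√13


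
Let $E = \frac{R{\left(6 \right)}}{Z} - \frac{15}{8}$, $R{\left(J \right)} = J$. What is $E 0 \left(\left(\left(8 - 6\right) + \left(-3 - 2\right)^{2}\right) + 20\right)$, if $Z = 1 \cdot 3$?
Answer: $0$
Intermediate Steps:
$Z = 3$
$E = \frac{1}{8}$ ($E = \frac{6}{3} - \frac{15}{8} = 6 \cdot \frac{1}{3} - \frac{15}{8} = 2 - \frac{15}{8} = \frac{1}{8} \approx 0.125$)
$E 0 \left(\left(\left(8 - 6\right) + \left(-3 - 2\right)^{2}\right) + 20\right) = \frac{0 \left(\left(\left(8 - 6\right) + \left(-3 - 2\right)^{2}\right) + 20\right)}{8} = \frac{0 \left(\left(2 + \left(-5\right)^{2}\right) + 20\right)}{8} = \frac{0 \left(\left(2 + 25\right) + 20\right)}{8} = \frac{0 \left(27 + 20\right)}{8} = \frac{0 \cdot 47}{8} = \frac{1}{8} \cdot 0 = 0$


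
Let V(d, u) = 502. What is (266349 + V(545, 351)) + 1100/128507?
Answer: 34292222557/128507 ≈ 2.6685e+5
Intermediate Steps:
(266349 + V(545, 351)) + 1100/128507 = (266349 + 502) + 1100/128507 = 266851 + 1100*(1/128507) = 266851 + 1100/128507 = 34292222557/128507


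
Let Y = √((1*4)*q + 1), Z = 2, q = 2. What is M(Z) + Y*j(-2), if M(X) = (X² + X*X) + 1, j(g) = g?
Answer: 3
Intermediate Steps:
M(X) = 1 + 2*X² (M(X) = (X² + X²) + 1 = 2*X² + 1 = 1 + 2*X²)
Y = 3 (Y = √((1*4)*2 + 1) = √(4*2 + 1) = √(8 + 1) = √9 = 3)
M(Z) + Y*j(-2) = (1 + 2*2²) + 3*(-2) = (1 + 2*4) - 6 = (1 + 8) - 6 = 9 - 6 = 3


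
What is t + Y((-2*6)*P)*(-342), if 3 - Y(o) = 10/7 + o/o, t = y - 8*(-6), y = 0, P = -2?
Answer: -1032/7 ≈ -147.43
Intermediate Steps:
t = 48 (t = 0 - 8*(-6) = 0 + 48 = 48)
Y(o) = 4/7 (Y(o) = 3 - (10/7 + o/o) = 3 - (10*(⅐) + 1) = 3 - (10/7 + 1) = 3 - 1*17/7 = 3 - 17/7 = 4/7)
t + Y((-2*6)*P)*(-342) = 48 + (4/7)*(-342) = 48 - 1368/7 = -1032/7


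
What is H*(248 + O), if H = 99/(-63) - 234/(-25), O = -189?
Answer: 80417/175 ≈ 459.53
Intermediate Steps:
H = 1363/175 (H = 99*(-1/63) - 234*(-1/25) = -11/7 + 234/25 = 1363/175 ≈ 7.7886)
H*(248 + O) = 1363*(248 - 189)/175 = (1363/175)*59 = 80417/175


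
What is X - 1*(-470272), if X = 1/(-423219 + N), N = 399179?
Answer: 11305338879/24040 ≈ 4.7027e+5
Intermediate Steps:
X = -1/24040 (X = 1/(-423219 + 399179) = 1/(-24040) = -1/24040 ≈ -4.1597e-5)
X - 1*(-470272) = -1/24040 - 1*(-470272) = -1/24040 + 470272 = 11305338879/24040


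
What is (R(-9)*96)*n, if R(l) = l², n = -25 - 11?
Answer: -279936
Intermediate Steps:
n = -36
(R(-9)*96)*n = ((-9)²*96)*(-36) = (81*96)*(-36) = 7776*(-36) = -279936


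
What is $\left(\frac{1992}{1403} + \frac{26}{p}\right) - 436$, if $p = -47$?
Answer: $- \frac{28693130}{65941} \approx -435.13$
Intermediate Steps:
$\left(\frac{1992}{1403} + \frac{26}{p}\right) - 436 = \left(\frac{1992}{1403} + \frac{26}{-47}\right) - 436 = \left(1992 \cdot \frac{1}{1403} + 26 \left(- \frac{1}{47}\right)\right) - 436 = \left(\frac{1992}{1403} - \frac{26}{47}\right) - 436 = \frac{57146}{65941} - 436 = - \frac{28693130}{65941}$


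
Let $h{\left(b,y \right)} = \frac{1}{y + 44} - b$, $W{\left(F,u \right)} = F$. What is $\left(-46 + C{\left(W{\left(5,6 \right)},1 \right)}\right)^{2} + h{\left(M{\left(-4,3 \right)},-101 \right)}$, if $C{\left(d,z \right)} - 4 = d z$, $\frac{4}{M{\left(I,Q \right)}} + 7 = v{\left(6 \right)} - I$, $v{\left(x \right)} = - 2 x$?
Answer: $\frac{390236}{285} \approx 1369.3$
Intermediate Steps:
$M{\left(I,Q \right)} = \frac{4}{-19 - I}$ ($M{\left(I,Q \right)} = \frac{4}{-7 - \left(12 + I\right)} = \frac{4}{-19 - I}$)
$C{\left(d,z \right)} = 4 + d z$
$h{\left(b,y \right)} = \frac{1}{44 + y} - b$
$\left(-46 + C{\left(W{\left(5,6 \right)},1 \right)}\right)^{2} + h{\left(M{\left(-4,3 \right)},-101 \right)} = \left(-46 + \left(4 + 5 \cdot 1\right)\right)^{2} + \frac{1 - 44 \left(- \frac{4}{19 - 4}\right) - - \frac{4}{19 - 4} \left(-101\right)}{44 - 101} = \left(-46 + \left(4 + 5\right)\right)^{2} + \frac{1 - 44 \left(- \frac{4}{15}\right) - - \frac{4}{15} \left(-101\right)}{-57} = \left(-46 + 9\right)^{2} - \frac{1 - 44 \left(\left(-4\right) \frac{1}{15}\right) - \left(-4\right) \frac{1}{15} \left(-101\right)}{57} = \left(-37\right)^{2} - \frac{1 - - \frac{176}{15} - \left(- \frac{4}{15}\right) \left(-101\right)}{57} = 1369 - \frac{1 + \frac{176}{15} - \frac{404}{15}}{57} = 1369 - - \frac{71}{285} = 1369 + \frac{71}{285} = \frac{390236}{285}$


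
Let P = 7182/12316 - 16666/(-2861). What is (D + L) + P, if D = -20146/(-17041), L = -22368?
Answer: -6713243034598557/300228985558 ≈ -22360.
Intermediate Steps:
D = 20146/17041 (D = -20146*(-1/17041) = 20146/17041 ≈ 1.1822)
P = 112903079/17618038 (P = 7182*(1/12316) - 16666*(-1/2861) = 3591/6158 + 16666/2861 = 112903079/17618038 ≈ 6.4084)
(D + L) + P = (20146/17041 - 22368) + 112903079/17618038 = -381152942/17041 + 112903079/17618038 = -6713243034598557/300228985558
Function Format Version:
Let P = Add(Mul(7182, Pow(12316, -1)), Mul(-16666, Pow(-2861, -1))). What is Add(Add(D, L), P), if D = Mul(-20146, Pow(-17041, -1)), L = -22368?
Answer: Rational(-6713243034598557, 300228985558) ≈ -22360.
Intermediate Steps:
D = Rational(20146, 17041) (D = Mul(-20146, Rational(-1, 17041)) = Rational(20146, 17041) ≈ 1.1822)
P = Rational(112903079, 17618038) (P = Add(Mul(7182, Rational(1, 12316)), Mul(-16666, Rational(-1, 2861))) = Add(Rational(3591, 6158), Rational(16666, 2861)) = Rational(112903079, 17618038) ≈ 6.4084)
Add(Add(D, L), P) = Add(Add(Rational(20146, 17041), -22368), Rational(112903079, 17618038)) = Add(Rational(-381152942, 17041), Rational(112903079, 17618038)) = Rational(-6713243034598557, 300228985558)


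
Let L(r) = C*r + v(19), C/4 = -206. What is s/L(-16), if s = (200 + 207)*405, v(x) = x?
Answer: 2035/163 ≈ 12.485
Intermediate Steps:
C = -824 (C = 4*(-206) = -824)
s = 164835 (s = 407*405 = 164835)
L(r) = 19 - 824*r (L(r) = -824*r + 19 = 19 - 824*r)
s/L(-16) = 164835/(19 - 824*(-16)) = 164835/(19 + 13184) = 164835/13203 = 164835*(1/13203) = 2035/163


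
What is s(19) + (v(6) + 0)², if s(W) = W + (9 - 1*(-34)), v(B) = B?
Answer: 98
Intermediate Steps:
s(W) = 43 + W (s(W) = W + (9 + 34) = W + 43 = 43 + W)
s(19) + (v(6) + 0)² = (43 + 19) + (6 + 0)² = 62 + 6² = 62 + 36 = 98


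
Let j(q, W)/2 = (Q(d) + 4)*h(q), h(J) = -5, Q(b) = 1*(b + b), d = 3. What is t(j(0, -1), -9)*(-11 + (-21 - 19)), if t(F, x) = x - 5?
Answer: 714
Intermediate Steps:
Q(b) = 2*b (Q(b) = 1*(2*b) = 2*b)
j(q, W) = -100 (j(q, W) = 2*((2*3 + 4)*(-5)) = 2*((6 + 4)*(-5)) = 2*(10*(-5)) = 2*(-50) = -100)
t(F, x) = -5 + x
t(j(0, -1), -9)*(-11 + (-21 - 19)) = (-5 - 9)*(-11 + (-21 - 19)) = -14*(-11 - 40) = -14*(-51) = 714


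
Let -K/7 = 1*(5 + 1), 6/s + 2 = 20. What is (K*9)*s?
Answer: -126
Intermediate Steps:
s = ⅓ (s = 6/(-2 + 20) = 6/18 = 6*(1/18) = ⅓ ≈ 0.33333)
K = -42 (K = -7*(5 + 1) = -7*6 = -42)
(K*9)*s = -42*9*(⅓) = -378*⅓ = -126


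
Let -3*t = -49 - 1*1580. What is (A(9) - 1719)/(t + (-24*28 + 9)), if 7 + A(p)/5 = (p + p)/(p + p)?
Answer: 583/40 ≈ 14.575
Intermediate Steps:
t = 543 (t = -(-49 - 1*1580)/3 = -(-49 - 1580)/3 = -⅓*(-1629) = 543)
A(p) = -30 (A(p) = -35 + 5*((p + p)/(p + p)) = -35 + 5*((2*p)/((2*p))) = -35 + 5*((2*p)*(1/(2*p))) = -35 + 5*1 = -35 + 5 = -30)
(A(9) - 1719)/(t + (-24*28 + 9)) = (-30 - 1719)/(543 + (-24*28 + 9)) = -1749/(543 + (-672 + 9)) = -1749/(543 - 663) = -1749/(-120) = -1749*(-1/120) = 583/40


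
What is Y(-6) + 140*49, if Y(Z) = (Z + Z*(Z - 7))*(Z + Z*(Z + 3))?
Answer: 7724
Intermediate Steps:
Y(Z) = (Z + Z*(-7 + Z))*(Z + Z*(3 + Z))
Y(-6) + 140*49 = (-6)**2*(-24 + (-6)**2 - 2*(-6)) + 140*49 = 36*(-24 + 36 + 12) + 6860 = 36*24 + 6860 = 864 + 6860 = 7724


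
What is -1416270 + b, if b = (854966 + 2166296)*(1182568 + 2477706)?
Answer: 11058645329518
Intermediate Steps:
b = 11058646745788 (b = 3021262*3660274 = 11058646745788)
-1416270 + b = -1416270 + 11058646745788 = 11058645329518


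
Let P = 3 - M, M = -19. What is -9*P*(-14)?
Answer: 2772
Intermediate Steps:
P = 22 (P = 3 - 1*(-19) = 3 + 19 = 22)
-9*P*(-14) = -9*22*(-14) = -198*(-14) = 2772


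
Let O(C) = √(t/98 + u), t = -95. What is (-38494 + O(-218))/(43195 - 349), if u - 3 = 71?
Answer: -19247/21423 + √14314/599844 ≈ -0.89823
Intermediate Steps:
u = 74 (u = 3 + 71 = 74)
O(C) = √14314/14 (O(C) = √(-95/98 + 74) = √(7157/98) = √14314/14)
(-38494 + O(-218))/(43195 - 349) = (-38494 + √14314/14)/(43195 - 349) = (-38494 + √14314/14)/42846 = (-38494 + √14314/14)*(1/42846) = -19247/21423 + √14314/599844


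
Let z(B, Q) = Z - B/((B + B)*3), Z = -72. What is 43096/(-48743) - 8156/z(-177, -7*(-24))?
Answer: 2366626880/21105719 ≈ 112.13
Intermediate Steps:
z(B, Q) = -433/6 (z(B, Q) = -72 - B/((B + B)*3) = -72 - B/((2*B)*3) = -72 - B/(6*B) = -72 - B*1/(6*B) = -72 - 1*⅙ = -72 - ⅙ = -433/6)
43096/(-48743) - 8156/z(-177, -7*(-24)) = 43096/(-48743) - 8156/(-433/6) = 43096*(-1/48743) - 8156*(-6/433) = -43096/48743 + 48936/433 = 2366626880/21105719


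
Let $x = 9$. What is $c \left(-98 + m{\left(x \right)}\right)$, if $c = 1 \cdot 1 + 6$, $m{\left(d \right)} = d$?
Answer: $-623$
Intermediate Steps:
$c = 7$ ($c = 1 + 6 = 7$)
$c \left(-98 + m{\left(x \right)}\right) = 7 \left(-98 + 9\right) = 7 \left(-89\right) = -623$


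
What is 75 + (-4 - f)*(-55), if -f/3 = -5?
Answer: 1120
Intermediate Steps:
f = 15 (f = -3*(-5) = 15)
75 + (-4 - f)*(-55) = 75 + (-4 - 1*15)*(-55) = 75 + (-4 - 15)*(-55) = 75 - 19*(-55) = 75 + 1045 = 1120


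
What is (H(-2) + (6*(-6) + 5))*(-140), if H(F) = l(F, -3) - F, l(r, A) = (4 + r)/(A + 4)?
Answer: 3780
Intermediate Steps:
l(r, A) = (4 + r)/(4 + A)
H(F) = 4 (H(F) = (4 + F)/(4 - 3) - F = (4 + F)/1 - F = 1*(4 + F) - F = (4 + F) - F = 4)
(H(-2) + (6*(-6) + 5))*(-140) = (4 + (6*(-6) + 5))*(-140) = (4 + (-36 + 5))*(-140) = (4 - 31)*(-140) = -27*(-140) = 3780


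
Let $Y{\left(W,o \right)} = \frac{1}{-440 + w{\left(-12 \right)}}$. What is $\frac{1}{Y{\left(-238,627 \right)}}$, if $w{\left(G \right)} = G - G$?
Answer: $-440$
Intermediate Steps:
$w{\left(G \right)} = 0$
$Y{\left(W,o \right)} = - \frac{1}{440}$ ($Y{\left(W,o \right)} = \frac{1}{-440 + 0} = \frac{1}{-440} = - \frac{1}{440}$)
$\frac{1}{Y{\left(-238,627 \right)}} = \frac{1}{- \frac{1}{440}} = -440$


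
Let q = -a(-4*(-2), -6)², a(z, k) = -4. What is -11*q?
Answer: 176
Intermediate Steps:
q = -16 (q = -1*(-4)² = -1*16 = -16)
-11*q = -11*(-16) = 176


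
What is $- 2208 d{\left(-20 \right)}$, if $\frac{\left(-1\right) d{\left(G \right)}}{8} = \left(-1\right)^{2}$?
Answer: $17664$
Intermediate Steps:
$d{\left(G \right)} = -8$ ($d{\left(G \right)} = - 8 \left(-1\right)^{2} = \left(-8\right) 1 = -8$)
$- 2208 d{\left(-20 \right)} = \left(-2208\right) \left(-8\right) = 17664$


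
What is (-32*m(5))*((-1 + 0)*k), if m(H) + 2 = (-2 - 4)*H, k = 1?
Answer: -1024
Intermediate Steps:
m(H) = -2 - 6*H (m(H) = -2 + (-2 - 4)*H = -2 - 6*H)
(-32*m(5))*((-1 + 0)*k) = (-32*(-2 - 6*5))*((-1 + 0)*1) = (-32*(-2 - 30))*(-1*1) = -32*(-32)*(-1) = 1024*(-1) = -1024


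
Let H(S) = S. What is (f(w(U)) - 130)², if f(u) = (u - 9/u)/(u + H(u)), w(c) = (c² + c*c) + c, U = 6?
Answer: 30654757225/1827904 ≈ 16770.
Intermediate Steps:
w(c) = c + 2*c² (w(c) = (c² + c²) + c = 2*c² + c = c + 2*c²)
f(u) = (u - 9/u)/(2*u) (f(u) = (u - 9/u)/(u + u) = (u - 9/u)/((2*u)) = (u - 9/u)*(1/(2*u)) = (u - 9/u)/(2*u))
(f(w(U)) - 130)² = ((-9 + (6*(1 + 2*6))²)/(2*(6*(1 + 2*6))²) - 130)² = ((-9 + (6*(1 + 12))²)/(2*(6*(1 + 12))²) - 130)² = ((-9 + (6*13)²)/(2*(6*13)²) - 130)² = ((½)*(-9 + 78²)/78² - 130)² = ((½)*(1/6084)*(-9 + 6084) - 130)² = ((½)*(1/6084)*6075 - 130)² = (675/1352 - 130)² = (-175085/1352)² = 30654757225/1827904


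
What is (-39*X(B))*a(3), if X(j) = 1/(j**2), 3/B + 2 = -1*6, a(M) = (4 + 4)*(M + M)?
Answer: -13312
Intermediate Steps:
a(M) = 16*M (a(M) = 8*(2*M) = 16*M)
B = -3/8 (B = 3/(-2 - 1*6) = 3/(-2 - 6) = 3/(-8) = 3*(-1/8) = -3/8 ≈ -0.37500)
X(j) = j**(-2)
(-39*X(B))*a(3) = (-39/(-3/8)**2)*(16*3) = -39*64/9*48 = -832/3*48 = -13312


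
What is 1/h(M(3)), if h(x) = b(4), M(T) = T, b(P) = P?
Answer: ¼ ≈ 0.25000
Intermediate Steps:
h(x) = 4
1/h(M(3)) = 1/4 = ¼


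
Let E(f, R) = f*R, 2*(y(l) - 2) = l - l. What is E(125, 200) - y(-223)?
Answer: 24998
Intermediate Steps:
y(l) = 2 (y(l) = 2 + (l - l)/2 = 2 + (1/2)*0 = 2 + 0 = 2)
E(f, R) = R*f
E(125, 200) - y(-223) = 200*125 - 1*2 = 25000 - 2 = 24998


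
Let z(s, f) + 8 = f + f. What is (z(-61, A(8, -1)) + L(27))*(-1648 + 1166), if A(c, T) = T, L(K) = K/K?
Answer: 4338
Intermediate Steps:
L(K) = 1
z(s, f) = -8 + 2*f (z(s, f) = -8 + (f + f) = -8 + 2*f)
(z(-61, A(8, -1)) + L(27))*(-1648 + 1166) = ((-8 + 2*(-1)) + 1)*(-1648 + 1166) = ((-8 - 2) + 1)*(-482) = (-10 + 1)*(-482) = -9*(-482) = 4338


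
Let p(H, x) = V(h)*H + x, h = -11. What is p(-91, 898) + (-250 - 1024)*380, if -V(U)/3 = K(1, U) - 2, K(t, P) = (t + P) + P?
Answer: -489501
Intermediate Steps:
K(t, P) = t + 2*P (K(t, P) = (P + t) + P = t + 2*P)
V(U) = 3 - 6*U (V(U) = -3*((1 + 2*U) - 2) = -3*(-1 + 2*U) = 3 - 6*U)
p(H, x) = x + 69*H (p(H, x) = (3 - 6*(-11))*H + x = (3 + 66)*H + x = 69*H + x = x + 69*H)
p(-91, 898) + (-250 - 1024)*380 = (898 + 69*(-91)) + (-250 - 1024)*380 = (898 - 6279) - 1274*380 = -5381 - 484120 = -489501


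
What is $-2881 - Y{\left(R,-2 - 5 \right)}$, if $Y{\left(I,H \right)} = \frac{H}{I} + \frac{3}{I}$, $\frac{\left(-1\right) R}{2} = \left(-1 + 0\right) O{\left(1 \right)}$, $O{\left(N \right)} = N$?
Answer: $-2879$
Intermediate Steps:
$R = 2$ ($R = - 2 \left(-1 + 0\right) 1 = - 2 \left(\left(-1\right) 1\right) = \left(-2\right) \left(-1\right) = 2$)
$Y{\left(I,H \right)} = \frac{3}{I} + \frac{H}{I}$
$-2881 - Y{\left(R,-2 - 5 \right)} = -2881 - \frac{3 - 7}{2} = -2881 - \frac{1}{2} \left(-4\right) = -2881 - -2 = -2881 + 2 = -2879$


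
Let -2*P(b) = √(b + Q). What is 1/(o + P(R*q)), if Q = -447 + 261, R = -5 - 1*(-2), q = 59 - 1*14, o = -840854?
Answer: -3363416/2828141797585 + 2*I*√321/2828141797585 ≈ -1.1893e-6 + 1.267e-11*I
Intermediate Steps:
q = 45 (q = 59 - 14 = 45)
R = -3 (R = -5 + 2 = -3)
Q = -186
P(b) = -√(-186 + b)/2 (P(b) = -√(b - 186)/2 = -√(-186 + b)/2)
1/(o + P(R*q)) = 1/(-840854 - √(-186 - 3*45)/2) = 1/(-840854 - √(-186 - 135)/2) = 1/(-840854 - I*√321/2)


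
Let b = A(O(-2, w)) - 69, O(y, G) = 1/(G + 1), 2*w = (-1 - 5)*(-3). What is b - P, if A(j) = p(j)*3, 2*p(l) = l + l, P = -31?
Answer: -377/10 ≈ -37.700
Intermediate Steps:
p(l) = l (p(l) = (l + l)/2 = (2*l)/2 = l)
w = 9 (w = ((-1 - 5)*(-3))/2 = (-6*(-3))/2 = (1/2)*18 = 9)
O(y, G) = 1/(1 + G)
A(j) = 3*j (A(j) = j*3 = 3*j)
b = -687/10 (b = 3/(1 + 9) - 69 = 3/10 - 69 = -687/10 ≈ -68.700)
b - P = -687/10 - 1*(-31) = -687/10 + 31 = -377/10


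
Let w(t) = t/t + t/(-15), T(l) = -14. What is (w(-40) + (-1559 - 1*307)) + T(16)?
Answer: -5629/3 ≈ -1876.3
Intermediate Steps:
w(t) = 1 - t/15 (w(t) = 1 + t*(-1/15) = 1 - t/15)
(w(-40) + (-1559 - 1*307)) + T(16) = ((1 - 1/15*(-40)) + (-1559 - 1*307)) - 14 = ((1 + 8/3) + (-1559 - 307)) - 14 = (11/3 - 1866) - 14 = -5587/3 - 14 = -5629/3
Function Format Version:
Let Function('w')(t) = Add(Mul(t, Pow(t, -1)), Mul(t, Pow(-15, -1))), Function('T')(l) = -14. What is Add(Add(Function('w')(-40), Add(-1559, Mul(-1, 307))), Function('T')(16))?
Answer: Rational(-5629, 3) ≈ -1876.3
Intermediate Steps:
Function('w')(t) = Add(1, Mul(Rational(-1, 15), t)) (Function('w')(t) = Add(1, Mul(t, Rational(-1, 15))) = Add(1, Mul(Rational(-1, 15), t)))
Add(Add(Function('w')(-40), Add(-1559, Mul(-1, 307))), Function('T')(16)) = Add(Add(Add(1, Mul(Rational(-1, 15), -40)), Add(-1559, Mul(-1, 307))), -14) = Add(Add(Add(1, Rational(8, 3)), Add(-1559, -307)), -14) = Add(Add(Rational(11, 3), -1866), -14) = Add(Rational(-5587, 3), -14) = Rational(-5629, 3)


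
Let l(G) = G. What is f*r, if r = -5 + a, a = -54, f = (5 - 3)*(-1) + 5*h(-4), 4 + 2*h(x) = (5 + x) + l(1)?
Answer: 413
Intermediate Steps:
h(x) = 1 + x/2 (h(x) = -2 + ((5 + x) + 1)/2 = -2 + (6 + x)/2 = -2 + (3 + x/2) = 1 + x/2)
f = -7 (f = (5 - 3)*(-1) + 5*(1 + (1/2)*(-4)) = 2*(-1) + 5*(1 - 2) = -2 + 5*(-1) = -2 - 5 = -7)
r = -59 (r = -5 - 54 = -59)
f*r = -7*(-59) = 413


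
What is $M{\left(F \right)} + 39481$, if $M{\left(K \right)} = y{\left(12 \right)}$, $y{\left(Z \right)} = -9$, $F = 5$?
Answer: $39472$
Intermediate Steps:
$M{\left(K \right)} = -9$
$M{\left(F \right)} + 39481 = -9 + 39481 = 39472$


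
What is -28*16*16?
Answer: -7168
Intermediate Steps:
-28*16*16 = -448*16 = -7168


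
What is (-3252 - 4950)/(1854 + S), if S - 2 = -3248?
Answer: 1367/232 ≈ 5.8922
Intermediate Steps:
S = -3246 (S = 2 - 3248 = -3246)
(-3252 - 4950)/(1854 + S) = (-3252 - 4950)/(1854 - 3246) = -8202/(-1392) = -8202*(-1/1392) = 1367/232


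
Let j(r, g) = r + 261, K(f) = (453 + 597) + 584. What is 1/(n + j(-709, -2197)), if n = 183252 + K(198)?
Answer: 1/184438 ≈ 5.4219e-6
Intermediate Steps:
K(f) = 1634 (K(f) = 1050 + 584 = 1634)
j(r, g) = 261 + r
n = 184886 (n = 183252 + 1634 = 184886)
1/(n + j(-709, -2197)) = 1/(184886 + (261 - 709)) = 1/(184886 - 448) = 1/184438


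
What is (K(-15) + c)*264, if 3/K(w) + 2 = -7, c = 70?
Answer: 18392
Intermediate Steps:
K(w) = -⅓ (K(w) = 3/(-2 - 7) = 3/(-9) = 3*(-⅑) = -⅓)
(K(-15) + c)*264 = (-⅓ + 70)*264 = (209/3)*264 = 18392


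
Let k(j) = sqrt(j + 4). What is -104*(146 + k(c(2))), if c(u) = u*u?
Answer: -15184 - 208*sqrt(2) ≈ -15478.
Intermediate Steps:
c(u) = u**2
k(j) = sqrt(4 + j)
-104*(146 + k(c(2))) = -104*(146 + sqrt(4 + 2**2)) = -104*(146 + sqrt(4 + 4)) = -104*(146 + sqrt(8)) = -104*(146 + 2*sqrt(2)) = -15184 - 208*sqrt(2)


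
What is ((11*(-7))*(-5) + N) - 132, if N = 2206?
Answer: 2459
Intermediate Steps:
((11*(-7))*(-5) + N) - 132 = ((11*(-7))*(-5) + 2206) - 132 = (-77*(-5) + 2206) - 132 = (385 + 2206) - 132 = 2591 - 132 = 2459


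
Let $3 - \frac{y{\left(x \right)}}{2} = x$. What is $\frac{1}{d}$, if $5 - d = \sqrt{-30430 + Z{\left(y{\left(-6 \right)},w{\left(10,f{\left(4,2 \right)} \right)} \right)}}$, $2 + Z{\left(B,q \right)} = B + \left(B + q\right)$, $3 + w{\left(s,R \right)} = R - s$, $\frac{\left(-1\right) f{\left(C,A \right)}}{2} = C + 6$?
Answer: $\frac{5}{30454} + \frac{21 i \sqrt{69}}{30454} \approx 0.00016418 + 0.005728 i$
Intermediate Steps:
$y{\left(x \right)} = 6 - 2 x$
$f{\left(C,A \right)} = -12 - 2 C$ ($f{\left(C,A \right)} = - 2 \left(C + 6\right) = - 2 \left(6 + C\right) = -12 - 2 C$)
$w{\left(s,R \right)} = -3 + R - s$ ($w{\left(s,R \right)} = -3 + \left(R - s\right) = -3 + R - s$)
$Z{\left(B,q \right)} = -2 + q + 2 B$ ($Z{\left(B,q \right)} = -2 + \left(B + \left(B + q\right)\right) = -2 + \left(q + 2 B\right) = -2 + q + 2 B$)
$d = 5 - 21 i \sqrt{69}$ ($d = 5 - \sqrt{-30430 - \left(35 - 2 \left(6 - -12\right)\right)} = 5 - \sqrt{-30430 - \left(35 - 2 \left(6 + 12\right)\right)} = 5 - \sqrt{-30430 - -1} = 5 - \sqrt{-30430 + 1} = 5 - \sqrt{-30429} = 5 - 21 i \sqrt{69} \approx 5.0 - 174.44 i$)
$\frac{1}{d} = \frac{1}{5 - 21 i \sqrt{69}}$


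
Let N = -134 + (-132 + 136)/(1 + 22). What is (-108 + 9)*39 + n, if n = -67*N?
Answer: 117423/23 ≈ 5105.3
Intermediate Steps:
N = -3078/23 (N = -134 + 4/23 = -3078/23 ≈ -133.83)
n = 206226/23 (n = -67*(-3078/23) = 206226/23 ≈ 8966.3)
(-108 + 9)*39 + n = (-108 + 9)*39 + 206226/23 = -99*39 + 206226/23 = -3861 + 206226/23 = 117423/23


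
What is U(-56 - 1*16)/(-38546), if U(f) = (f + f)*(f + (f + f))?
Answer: -15552/19273 ≈ -0.80693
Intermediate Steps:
U(f) = 6*f**2 (U(f) = (2*f)*(f + 2*f) = (2*f)*(3*f) = 6*f**2)
U(-56 - 1*16)/(-38546) = (6*(-56 - 1*16)**2)/(-38546) = (6*(-56 - 16)**2)*(-1/38546) = (6*(-72)**2)*(-1/38546) = (6*5184)*(-1/38546) = 31104*(-1/38546) = -15552/19273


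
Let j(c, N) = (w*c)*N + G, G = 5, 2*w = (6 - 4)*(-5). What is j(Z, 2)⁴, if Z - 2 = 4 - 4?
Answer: 50625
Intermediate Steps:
w = -5 (w = ((6 - 4)*(-5))/2 = (2*(-5))/2 = (½)*(-10) = -5)
Z = 2 (Z = 2 + (4 - 4) = 2 + 0 = 2)
j(c, N) = 5 - 5*N*c (j(c, N) = (-5*c)*N + 5 = -5*N*c + 5 = 5 - 5*N*c)
j(Z, 2)⁴ = (5 - 5*2*2)⁴ = (5 - 20)⁴ = (-15)⁴ = 50625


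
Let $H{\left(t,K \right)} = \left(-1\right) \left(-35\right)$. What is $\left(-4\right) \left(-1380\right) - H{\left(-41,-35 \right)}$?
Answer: $5485$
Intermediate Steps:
$H{\left(t,K \right)} = 35$
$\left(-4\right) \left(-1380\right) - H{\left(-41,-35 \right)} = \left(-4\right) \left(-1380\right) - 35 = 5520 - 35 = 5485$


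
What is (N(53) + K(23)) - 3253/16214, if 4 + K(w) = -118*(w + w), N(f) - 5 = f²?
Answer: -42451505/16214 ≈ -2618.2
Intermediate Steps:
N(f) = 5 + f²
K(w) = -4 - 236*w (K(w) = -4 - 118*(w + w) = -4 - 236*w)
(N(53) + K(23)) - 3253/16214 = ((5 + 53²) + (-4 - 236*23)) - 3253/16214 = ((5 + 2809) + (-4 - 5428)) - 3253*1/16214 = (2814 - 5432) - 3253/16214 = -2618 - 3253/16214 = -42451505/16214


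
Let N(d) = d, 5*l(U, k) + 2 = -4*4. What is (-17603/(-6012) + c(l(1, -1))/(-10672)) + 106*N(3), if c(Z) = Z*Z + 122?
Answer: 64343588089/200500200 ≈ 320.92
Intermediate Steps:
l(U, k) = -18/5 (l(U, k) = -⅖ + (-4*4)/5 = -⅖ + (⅕)*(-16) = -⅖ - 16/5 = -18/5)
c(Z) = 122 + Z² (c(Z) = Z² + 122 = 122 + Z²)
(-17603/(-6012) + c(l(1, -1))/(-10672)) + 106*N(3) = (-17603/(-6012) + (122 + (-18/5)²)/(-10672)) + 106*3 = (-17603*(-1/6012) + (122 + 324/25)*(-1/10672)) + 318 = (17603/6012 + (3374/25)*(-1/10672)) + 318 = (17603/6012 - 1687/133400) + 318 = 584524489/200500200 + 318 = 64343588089/200500200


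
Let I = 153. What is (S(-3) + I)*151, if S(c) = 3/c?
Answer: 22952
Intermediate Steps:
(S(-3) + I)*151 = (3/(-3) + 153)*151 = (3*(-1/3) + 153)*151 = (-1 + 153)*151 = 152*151 = 22952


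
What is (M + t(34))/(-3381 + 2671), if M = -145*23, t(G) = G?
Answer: 3301/710 ≈ 4.6493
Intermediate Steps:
M = -3335
(M + t(34))/(-3381 + 2671) = (-3335 + 34)/(-3381 + 2671) = -3301/(-710) = -3301*(-1/710) = 3301/710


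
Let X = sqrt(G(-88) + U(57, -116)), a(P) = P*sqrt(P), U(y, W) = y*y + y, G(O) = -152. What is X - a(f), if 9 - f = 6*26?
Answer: sqrt(3154) + 1029*I*sqrt(3) ≈ 56.16 + 1782.3*I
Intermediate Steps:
U(y, W) = y + y**2 (U(y, W) = y**2 + y = y + y**2)
f = -147 (f = 9 - 6*26 = 9 - 1*156 = 9 - 156 = -147)
a(P) = P**(3/2)
X = sqrt(3154) (X = sqrt(-152 + 57*(1 + 57)) = sqrt(-152 + 57*58) = sqrt(-152 + 3306) = sqrt(3154) ≈ 56.160)
X - a(f) = sqrt(3154) - (-147)**(3/2) = sqrt(3154) - (-1029)*I*sqrt(3) = sqrt(3154) + 1029*I*sqrt(3)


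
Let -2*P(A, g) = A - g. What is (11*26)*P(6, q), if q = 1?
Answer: -715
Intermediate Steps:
P(A, g) = g/2 - A/2 (P(A, g) = -(A - g)/2 = g/2 - A/2)
(11*26)*P(6, q) = (11*26)*((1/2)*1 - 1/2*6) = 286*(1/2 - 3) = 286*(-5/2) = -715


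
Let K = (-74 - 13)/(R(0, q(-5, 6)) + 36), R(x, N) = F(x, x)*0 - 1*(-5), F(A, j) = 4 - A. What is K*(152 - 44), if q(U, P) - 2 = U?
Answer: -9396/41 ≈ -229.17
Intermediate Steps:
q(U, P) = 2 + U
R(x, N) = 5 (R(x, N) = (4 - x)*0 - 1*(-5) = 0 + 5 = 5)
K = -87/41 (K = (-74 - 13)/(5 + 36) = -87/41 ≈ -2.1220)
K*(152 - 44) = -87*(152 - 44)/41 = -87/41*108 = -9396/41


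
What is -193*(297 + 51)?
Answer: -67164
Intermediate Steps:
-193*(297 + 51) = -193*348 = -67164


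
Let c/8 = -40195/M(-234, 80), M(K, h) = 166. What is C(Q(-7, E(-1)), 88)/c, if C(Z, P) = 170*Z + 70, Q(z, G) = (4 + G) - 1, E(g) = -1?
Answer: -3403/16078 ≈ -0.21166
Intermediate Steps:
c = -160780/83 (c = 8*(-40195/166) = -160780/83 ≈ -1937.1)
Q(z, G) = 3 + G
C(Z, P) = 70 + 170*Z
C(Q(-7, E(-1)), 88)/c = (70 + 170*(3 - 1))/(-160780/83) = (70 + 170*2)*(-83/160780) = (70 + 340)*(-83/160780) = 410*(-83/160780) = -3403/16078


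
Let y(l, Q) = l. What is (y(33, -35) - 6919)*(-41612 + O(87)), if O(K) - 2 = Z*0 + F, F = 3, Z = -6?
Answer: 286505802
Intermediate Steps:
O(K) = 5 (O(K) = 2 + (-6*0 + 3) = 2 + (0 + 3) = 2 + 3 = 5)
(y(33, -35) - 6919)*(-41612 + O(87)) = (33 - 6919)*(-41612 + 5) = -6886*(-41607) = 286505802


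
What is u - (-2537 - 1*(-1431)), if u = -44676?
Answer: -43570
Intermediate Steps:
u - (-2537 - 1*(-1431)) = -44676 - (-2537 - 1*(-1431)) = -44676 - (-2537 + 1431) = -44676 - 1*(-1106) = -44676 + 1106 = -43570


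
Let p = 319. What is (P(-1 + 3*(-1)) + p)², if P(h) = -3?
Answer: 99856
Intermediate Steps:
(P(-1 + 3*(-1)) + p)² = (-3 + 319)² = 316² = 99856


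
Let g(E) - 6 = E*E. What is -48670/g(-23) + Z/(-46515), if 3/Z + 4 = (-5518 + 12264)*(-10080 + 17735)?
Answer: -7793896078269527/85673605955910 ≈ -90.972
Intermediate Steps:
g(E) = 6 + E² (g(E) = 6 + E*E = 6 + E²)
Z = 1/17213542 (Z = 3/(-4 + (-5518 + 12264)*(-10080 + 17735)) = 3/(-4 + 6746*7655) = 3/(-4 + 51640630) = 3/51640626 = 3*(1/51640626) = 1/17213542 ≈ 5.8094e-8)
-48670/g(-23) + Z/(-46515) = -48670/(6 + (-23)²) + (1/17213542)/(-46515) = -48670/(6 + 529) + (1/17213542)*(-1/46515) = -48670/535 - 1/800687906130 = -48670*1/535 - 1/800687906130 = -9734/107 - 1/800687906130 = -7793896078269527/85673605955910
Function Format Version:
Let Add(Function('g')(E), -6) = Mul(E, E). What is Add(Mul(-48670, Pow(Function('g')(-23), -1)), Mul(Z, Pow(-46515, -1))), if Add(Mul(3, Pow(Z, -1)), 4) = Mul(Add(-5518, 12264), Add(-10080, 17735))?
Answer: Rational(-7793896078269527, 85673605955910) ≈ -90.972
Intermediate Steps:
Function('g')(E) = Add(6, Pow(E, 2)) (Function('g')(E) = Add(6, Mul(E, E)) = Add(6, Pow(E, 2)))
Z = Rational(1, 17213542) (Z = Mul(3, Pow(Add(-4, Mul(Add(-5518, 12264), Add(-10080, 17735))), -1)) = Mul(3, Pow(Add(-4, Mul(6746, 7655)), -1)) = Mul(3, Pow(Add(-4, 51640630), -1)) = Mul(3, Pow(51640626, -1)) = Mul(3, Rational(1, 51640626)) = Rational(1, 17213542) ≈ 5.8094e-8)
Add(Mul(-48670, Pow(Function('g')(-23), -1)), Mul(Z, Pow(-46515, -1))) = Add(Mul(-48670, Pow(Add(6, Pow(-23, 2)), -1)), Mul(Rational(1, 17213542), Pow(-46515, -1))) = Add(Mul(-48670, Pow(Add(6, 529), -1)), Mul(Rational(1, 17213542), Rational(-1, 46515))) = Add(Mul(-48670, Pow(535, -1)), Rational(-1, 800687906130)) = Add(Mul(-48670, Rational(1, 535)), Rational(-1, 800687906130)) = Add(Rational(-9734, 107), Rational(-1, 800687906130)) = Rational(-7793896078269527, 85673605955910)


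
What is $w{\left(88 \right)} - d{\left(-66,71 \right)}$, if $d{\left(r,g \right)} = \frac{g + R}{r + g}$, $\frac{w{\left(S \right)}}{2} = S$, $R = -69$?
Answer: $\frac{878}{5} \approx 175.6$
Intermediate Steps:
$w{\left(S \right)} = 2 S$
$d{\left(r,g \right)} = \frac{-69 + g}{g + r}$ ($d{\left(r,g \right)} = \frac{g - 69}{r + g} = \frac{-69 + g}{g + r}$)
$w{\left(88 \right)} - d{\left(-66,71 \right)} = 2 \cdot 88 - \frac{-69 + 71}{71 - 66} = 176 - \frac{1}{5} \cdot 2 = 176 - \frac{2}{5} = \frac{878}{5}$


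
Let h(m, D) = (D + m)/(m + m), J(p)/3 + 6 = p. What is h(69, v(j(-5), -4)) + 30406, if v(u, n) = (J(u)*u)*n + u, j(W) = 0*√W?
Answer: 60813/2 ≈ 30407.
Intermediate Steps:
J(p) = -18 + 3*p
j(W) = 0
v(u, n) = u + n*u*(-18 + 3*u) (v(u, n) = ((-18 + 3*u)*u)*n + u = (u*(-18 + 3*u))*n + u = n*u*(-18 + 3*u) + u = u + n*u*(-18 + 3*u))
h(m, D) = (D + m)/(2*m) (h(m, D) = (D + m)/((2*m)) = (D + m)*(1/(2*m)) = (D + m)/(2*m))
h(69, v(j(-5), -4)) + 30406 = (½)*(0*(1 + 3*(-4)*(-6 + 0)) + 69)/69 + 30406 = (½)*(1/69)*(0*(1 + 3*(-4)*(-6)) + 69) + 30406 = (½)*(1/69)*(0*(1 + 72) + 69) + 30406 = (½)*(1/69)*(0*73 + 69) + 30406 = (½)*(1/69)*(0 + 69) + 30406 = (½)*(1/69)*69 + 30406 = ½ + 30406 = 60813/2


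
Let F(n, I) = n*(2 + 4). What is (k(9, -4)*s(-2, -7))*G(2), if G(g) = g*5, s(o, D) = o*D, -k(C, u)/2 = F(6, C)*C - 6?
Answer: -89040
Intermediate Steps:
F(n, I) = 6*n (F(n, I) = n*6 = 6*n)
k(C, u) = 12 - 72*C (k(C, u) = -2*((6*6)*C - 6) = -2*(36*C - 6) = -2*(-6 + 36*C) = 12 - 72*C)
s(o, D) = D*o
G(g) = 5*g
(k(9, -4)*s(-2, -7))*G(2) = ((12 - 72*9)*(-7*(-2)))*(5*2) = ((12 - 648)*14)*10 = -636*14*10 = -8904*10 = -89040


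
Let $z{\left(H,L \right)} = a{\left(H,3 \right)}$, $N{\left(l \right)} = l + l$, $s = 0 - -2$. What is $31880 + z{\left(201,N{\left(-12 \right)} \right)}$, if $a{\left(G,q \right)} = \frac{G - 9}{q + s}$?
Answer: $\frac{159592}{5} \approx 31918.0$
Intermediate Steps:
$s = 2$ ($s = 0 + 2 = 2$)
$a{\left(G,q \right)} = \frac{-9 + G}{2 + q}$ ($a{\left(G,q \right)} = \frac{G - 9}{q + 2} = \frac{-9 + G}{2 + q}$)
$N{\left(l \right)} = 2 l$
$z{\left(H,L \right)} = - \frac{9}{5} + \frac{H}{5}$ ($z{\left(H,L \right)} = \frac{-9 + H}{2 + 3} = \frac{-9 + H}{5} = - \frac{9}{5} + \frac{H}{5}$)
$31880 + z{\left(201,N{\left(-12 \right)} \right)} = 31880 + \left(- \frac{9}{5} + \frac{1}{5} \cdot 201\right) = 31880 + \left(- \frac{9}{5} + \frac{201}{5}\right) = 31880 + \frac{192}{5} = \frac{159592}{5}$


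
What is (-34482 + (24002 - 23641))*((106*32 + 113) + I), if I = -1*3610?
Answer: 3582705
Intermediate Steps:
I = -3610
(-34482 + (24002 - 23641))*((106*32 + 113) + I) = (-34482 + (24002 - 23641))*((106*32 + 113) - 3610) = (-34482 + 361)*((3392 + 113) - 3610) = -34121*(3505 - 3610) = -34121*(-105) = 3582705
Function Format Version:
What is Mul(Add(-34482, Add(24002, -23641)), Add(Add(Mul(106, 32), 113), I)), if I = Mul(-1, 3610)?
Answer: 3582705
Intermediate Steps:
I = -3610
Mul(Add(-34482, Add(24002, -23641)), Add(Add(Mul(106, 32), 113), I)) = Mul(Add(-34482, Add(24002, -23641)), Add(Add(Mul(106, 32), 113), -3610)) = Mul(Add(-34482, 361), Add(Add(3392, 113), -3610)) = Mul(-34121, Add(3505, -3610)) = Mul(-34121, -105) = 3582705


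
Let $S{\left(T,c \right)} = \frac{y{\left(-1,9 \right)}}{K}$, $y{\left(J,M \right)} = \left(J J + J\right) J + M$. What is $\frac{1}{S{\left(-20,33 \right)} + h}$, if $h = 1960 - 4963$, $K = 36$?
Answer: $- \frac{4}{12011} \approx -0.00033303$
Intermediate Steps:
$h = -3003$
$y{\left(J,M \right)} = M + J \left(J + J^{2}\right)$ ($y{\left(J,M \right)} = \left(J^{2} + J\right) J + M = \left(J + J^{2}\right) J + M = J \left(J + J^{2}\right) + M = M + J \left(J + J^{2}\right)$)
$S{\left(T,c \right)} = \frac{1}{4}$ ($S{\left(T,c \right)} = \frac{9 + \left(-1\right)^{2} + \left(-1\right)^{3}}{36} = \left(9 + 1 - 1\right) \frac{1}{36} = 9 \cdot \frac{1}{36} = \frac{1}{4}$)
$\frac{1}{S{\left(-20,33 \right)} + h} = \frac{1}{\frac{1}{4} - 3003} = \frac{1}{- \frac{12011}{4}} = - \frac{4}{12011}$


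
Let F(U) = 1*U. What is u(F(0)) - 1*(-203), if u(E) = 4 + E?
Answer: 207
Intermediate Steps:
F(U) = U
u(F(0)) - 1*(-203) = (4 + 0) - 1*(-203) = 4 + 203 = 207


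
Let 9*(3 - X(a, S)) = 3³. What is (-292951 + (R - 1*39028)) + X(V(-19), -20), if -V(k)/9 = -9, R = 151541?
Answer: -180438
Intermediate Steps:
V(k) = 81 (V(k) = -9*(-9) = 81)
X(a, S) = 0 (X(a, S) = 3 - ⅑*3³ = 3 - ⅑*27 = 3 - 3 = 0)
(-292951 + (R - 1*39028)) + X(V(-19), -20) = (-292951 + (151541 - 1*39028)) + 0 = (-292951 + (151541 - 39028)) + 0 = (-292951 + 112513) + 0 = -180438 + 0 = -180438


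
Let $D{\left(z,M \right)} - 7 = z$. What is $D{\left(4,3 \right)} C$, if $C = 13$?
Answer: $143$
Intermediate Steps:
$D{\left(z,M \right)} = 7 + z$
$D{\left(4,3 \right)} C = \left(7 + 4\right) 13 = 11 \cdot 13 = 143$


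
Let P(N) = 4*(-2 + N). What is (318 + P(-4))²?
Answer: 86436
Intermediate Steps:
P(N) = -8 + 4*N
(318 + P(-4))² = (318 + (-8 + 4*(-4)))² = (318 + (-8 - 16))² = (318 - 24)² = 294² = 86436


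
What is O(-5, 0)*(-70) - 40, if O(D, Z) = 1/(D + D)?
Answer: -33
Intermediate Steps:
O(D, Z) = 1/(2*D)
O(-5, 0)*(-70) - 40 = ((1/2)/(-5))*(-70) - 40 = ((1/2)*(-1/5))*(-70) - 40 = -1/10*(-70) - 40 = 7 - 40 = -33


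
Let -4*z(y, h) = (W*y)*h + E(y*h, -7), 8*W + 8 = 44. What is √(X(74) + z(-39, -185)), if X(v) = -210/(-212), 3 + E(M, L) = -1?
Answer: I*√364715366/212 ≈ 90.083*I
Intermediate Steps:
W = 9/2 (W = -1 + (⅛)*44 = -1 + 11/2 = 9/2 ≈ 4.5000)
E(M, L) = -4 (E(M, L) = -3 - 1 = -4)
z(y, h) = 1 - 9*h*y/8 (z(y, h) = -((9*y/2)*h - 4)/4 = -(9*h*y/2 - 4)/4 = -(-4 + 9*h*y/2)/4 = 1 - 9*h*y/8)
X(v) = 105/106 (X(v) = -210*(-1/212) = 105/106)
√(X(74) + z(-39, -185)) = √(105/106 + (1 - 9/8*(-185)*(-39))) = √(105/106 + (1 - 64935/8)) = √(105/106 - 64927/8) = √(-3440711/424) = I*√364715366/212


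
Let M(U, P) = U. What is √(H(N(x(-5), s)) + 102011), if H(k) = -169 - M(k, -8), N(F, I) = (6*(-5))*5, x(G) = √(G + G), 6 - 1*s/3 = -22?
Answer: 2*√25498 ≈ 319.36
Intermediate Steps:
s = 84 (s = 18 - 3*(-22) = 18 + 66 = 84)
x(G) = √2*√G (x(G) = √(2*G) = √2*√G)
N(F, I) = -150 (N(F, I) = -30*5 = -150)
H(k) = -169 - k
√(H(N(x(-5), s)) + 102011) = √((-169 - 1*(-150)) + 102011) = √((-169 + 150) + 102011) = √(-19 + 102011) = √101992 = 2*√25498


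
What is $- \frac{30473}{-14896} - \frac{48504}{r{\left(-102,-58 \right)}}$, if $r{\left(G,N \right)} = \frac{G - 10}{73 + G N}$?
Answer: $\frac{38635261121}{14896} \approx 2.5937 \cdot 10^{6}$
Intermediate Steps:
$r{\left(G,N \right)} = \frac{-10 + G}{73 + G N}$
$- \frac{30473}{-14896} - \frac{48504}{r{\left(-102,-58 \right)}} = - \frac{30473}{-14896} - \frac{48504}{\frac{1}{73 - -5916} \left(-10 - 102\right)} = \left(-30473\right) \left(- \frac{1}{14896}\right) - \frac{48504}{\frac{1}{73 + 5916} \left(-112\right)} = \frac{30473}{14896} - \frac{48504}{\frac{1}{5989} \left(-112\right)} = \frac{30473}{14896} - \frac{48504}{- \frac{112}{5989}} = \frac{30473}{14896} - - \frac{36311307}{14} = \frac{30473}{14896} + \frac{36311307}{14} = \frac{38635261121}{14896}$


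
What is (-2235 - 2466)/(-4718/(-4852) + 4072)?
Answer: -3801542/3293677 ≈ -1.1542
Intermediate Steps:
(-2235 - 2466)/(-4718/(-4852) + 4072) = -4701/(-4718*(-1/4852) + 4072) = -4701/(2359/2426 + 4072) = -4701/9881031/2426 = -4701*2426/9881031 = -3801542/3293677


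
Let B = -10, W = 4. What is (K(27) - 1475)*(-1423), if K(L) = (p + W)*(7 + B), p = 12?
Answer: 2167229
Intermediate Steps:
K(L) = -48 (K(L) = (12 + 4)*(7 - 10) = 16*(-3) = -48)
(K(27) - 1475)*(-1423) = (-48 - 1475)*(-1423) = -1523*(-1423) = 2167229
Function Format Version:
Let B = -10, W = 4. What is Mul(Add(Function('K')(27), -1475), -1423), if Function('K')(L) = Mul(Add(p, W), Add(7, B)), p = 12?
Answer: 2167229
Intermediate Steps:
Function('K')(L) = -48 (Function('K')(L) = Mul(Add(12, 4), Add(7, -10)) = Mul(16, -3) = -48)
Mul(Add(Function('K')(27), -1475), -1423) = Mul(Add(-48, -1475), -1423) = Mul(-1523, -1423) = 2167229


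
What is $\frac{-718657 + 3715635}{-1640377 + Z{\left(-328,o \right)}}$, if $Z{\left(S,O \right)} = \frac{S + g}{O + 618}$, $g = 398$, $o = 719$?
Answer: $- \frac{572422798}{313311997} \approx -1.827$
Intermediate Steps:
$Z{\left(S,O \right)} = \frac{398 + S}{618 + O}$ ($Z{\left(S,O \right)} = \frac{S + 398}{O + 618} = \frac{398 + S}{618 + O}$)
$\frac{-718657 + 3715635}{-1640377 + Z{\left(-328,o \right)}} = \frac{-718657 + 3715635}{-1640377 + \frac{398 - 328}{618 + 719}} = \frac{2996978}{-1640377 + \frac{1}{1337} \cdot 70} = \frac{2996978}{-1640377 + \frac{10}{191}} = \frac{2996978}{- \frac{313311997}{191}} = 2996978 \left(- \frac{191}{313311997}\right) = - \frac{572422798}{313311997}$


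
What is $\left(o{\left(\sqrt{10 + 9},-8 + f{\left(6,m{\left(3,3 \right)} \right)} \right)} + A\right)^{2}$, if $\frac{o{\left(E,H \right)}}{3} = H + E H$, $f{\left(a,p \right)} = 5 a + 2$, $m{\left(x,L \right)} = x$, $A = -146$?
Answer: $103972 - 10656 \sqrt{19} \approx 57524.0$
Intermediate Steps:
$f{\left(a,p \right)} = 2 + 5 a$
$o{\left(E,H \right)} = 3 H + 3 E H$ ($o{\left(E,H \right)} = 3 \left(H + E H\right) = 3 H + 3 E H$)
$\left(o{\left(\sqrt{10 + 9},-8 + f{\left(6,m{\left(3,3 \right)} \right)} \right)} + A\right)^{2} = \left(3 \left(-8 + \left(2 + 5 \cdot 6\right)\right) \left(1 + \sqrt{10 + 9}\right) - 146\right)^{2} = \left(3 \left(-8 + \left(2 + 30\right)\right) \left(1 + \sqrt{19}\right) - 146\right)^{2} = \left(3 \left(-8 + 32\right) \left(1 + \sqrt{19}\right) - 146\right)^{2} = \left(3 \cdot 24 \left(1 + \sqrt{19}\right) - 146\right)^{2} = \left(\left(72 + 72 \sqrt{19}\right) - 146\right)^{2} = \left(-74 + 72 \sqrt{19}\right)^{2}$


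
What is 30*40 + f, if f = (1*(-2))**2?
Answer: 1204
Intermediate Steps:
f = 4 (f = (-2)**2 = 4)
30*40 + f = 30*40 + 4 = 1200 + 4 = 1204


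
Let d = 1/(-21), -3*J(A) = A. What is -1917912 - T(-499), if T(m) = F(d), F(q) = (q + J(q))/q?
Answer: -5753738/3 ≈ -1.9179e+6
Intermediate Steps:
J(A) = -A/3
d = -1/21 ≈ -0.047619
F(q) = ⅔ (F(q) = (q - q/3)/q = (2*q/3)/q = ⅔)
T(m) = ⅔
-1917912 - T(-499) = -1917912 - 1*⅔ = -1917912 - ⅔ = -5753738/3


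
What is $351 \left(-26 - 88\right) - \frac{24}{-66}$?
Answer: $- \frac{440150}{11} \approx -40014.0$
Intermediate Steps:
$351 \left(-26 - 88\right) - \frac{24}{-66} = 351 \left(-114\right) - - \frac{4}{11} = -40014 + \frac{4}{11} = - \frac{440150}{11}$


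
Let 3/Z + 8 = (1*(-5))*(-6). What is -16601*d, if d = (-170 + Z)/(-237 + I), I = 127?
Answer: -62037937/2420 ≈ -25636.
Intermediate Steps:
Z = 3/22 (Z = 3/(-8 + (1*(-5))*(-6)) = 3/(-8 - 5*(-6)) = 3/(-8 + 30) = 3/22 ≈ 0.13636)
d = 3737/2420 (d = (-170 + 3/22)/(-237 + 127) = -3737/22/(-110) = -3737/22*(-1/110) = 3737/2420 ≈ 1.5442)
-16601*d = -16601*3737/2420 = -62037937/2420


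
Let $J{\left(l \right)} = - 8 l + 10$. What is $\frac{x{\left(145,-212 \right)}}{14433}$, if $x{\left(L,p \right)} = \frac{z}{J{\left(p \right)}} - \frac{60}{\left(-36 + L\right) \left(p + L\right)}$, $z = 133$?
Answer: $\frac{1073659}{179819563494} \approx 5.9708 \cdot 10^{-6}$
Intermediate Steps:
$J{\left(l \right)} = 10 - 8 l$
$x{\left(L,p \right)} = \frac{133}{10 - 8 p} - \frac{60}{\left(-36 + L\right) \left(L + p\right)}$ ($x{\left(L,p \right)} = \frac{133}{10 - 8 p} - \frac{60}{\left(-36 + L\right) \left(p + L\right)} = \frac{133}{10 - 8 p} - \frac{60}{\left(-36 + L\right) \left(L + p\right)}$)
$\frac{x{\left(145,-212 \right)}}{14433} = \frac{\frac{1}{2} \frac{1}{-5 + 4 \left(-212\right)} \frac{1}{145^{2} - 5220 - -7632 + 145 \left(-212\right)} \left(600 - 133 \cdot 145^{2} + 4308 \left(-212\right) + 4788 \cdot 145 - 19285 \left(-212\right)\right)}{14433} = \frac{600 - 2796325 - 913296 + 694260 + 4088420}{2 \left(-5 - 848\right) \left(21025 - 5220 + 7632 - 30740\right)} \frac{1}{14433} = \frac{600 - 2796325 - 913296 + 694260 + 4088420}{2 \left(-853\right) \left(-7303\right)} \frac{1}{14433} = \frac{1}{2} \left(- \frac{1}{853}\right) \left(- \frac{1}{7303}\right) 1073659 \cdot \frac{1}{14433} = \frac{1073659}{12458918} \cdot \frac{1}{14433} = \frac{1073659}{179819563494}$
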